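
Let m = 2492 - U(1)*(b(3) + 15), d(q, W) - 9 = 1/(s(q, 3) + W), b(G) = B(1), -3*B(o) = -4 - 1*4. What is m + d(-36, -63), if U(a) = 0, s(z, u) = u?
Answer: 150059/60 ≈ 2501.0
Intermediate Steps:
B(o) = 8/3 (B(o) = -(-4 - 1*4)/3 = -(-4 - 4)/3 = -⅓*(-8) = 8/3)
b(G) = 8/3
d(q, W) = 9 + 1/(3 + W)
m = 2492 (m = 2492 - 0*(8/3 + 15) = 2492 - 0*53/3 = 2492 - 1*0 = 2492 + 0 = 2492)
m + d(-36, -63) = 2492 + (28 + 9*(-63))/(3 - 63) = 2492 + (28 - 567)/(-60) = 2492 - 1/60*(-539) = 2492 + 539/60 = 150059/60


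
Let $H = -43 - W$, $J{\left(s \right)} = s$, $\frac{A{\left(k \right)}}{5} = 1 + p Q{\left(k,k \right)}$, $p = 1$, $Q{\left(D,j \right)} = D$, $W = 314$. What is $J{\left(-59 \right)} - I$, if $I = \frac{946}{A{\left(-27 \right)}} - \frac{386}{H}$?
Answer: $- \frac{1225324}{23205} \approx -52.804$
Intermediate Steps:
$A{\left(k \right)} = 5 + 5 k$ ($A{\left(k \right)} = 5 \left(1 + 1 k\right) = 5 \left(1 + k\right) = 5 + 5 k$)
$H = -357$ ($H = -43 - 314 = -357$)
$I = - \frac{143771}{23205}$ ($I = \frac{946}{5 + 5 \left(-27\right)} - \frac{386}{-357} = \frac{946}{5 - 135} - - \frac{386}{357} = \frac{946}{-130} + \frac{386}{357} = 946 \left(- \frac{1}{130}\right) + \frac{386}{357} = - \frac{473}{65} + \frac{386}{357} = - \frac{143771}{23205} \approx -6.1957$)
$J{\left(-59 \right)} - I = -59 - - \frac{143771}{23205} = -59 + \frac{143771}{23205} = - \frac{1225324}{23205}$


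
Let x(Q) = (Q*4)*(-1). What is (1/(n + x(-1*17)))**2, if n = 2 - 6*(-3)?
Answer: 1/7744 ≈ 0.00012913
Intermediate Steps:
x(Q) = -4*Q (x(Q) = (4*Q)*(-1) = -4*Q)
n = 20 (n = 2 + 18 = 20)
(1/(n + x(-1*17)))**2 = (1/(20 - (-4)*17))**2 = (1/(20 - 4*(-17)))**2 = (1/(20 + 68))**2 = (1/88)**2 = 1/7744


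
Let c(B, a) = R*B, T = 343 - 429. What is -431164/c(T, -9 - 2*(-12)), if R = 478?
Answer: 107791/10277 ≈ 10.489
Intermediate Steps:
T = -86
c(B, a) = 478*B
-431164/c(T, -9 - 2*(-12)) = -431164/(478*(-86)) = -431164/(-41108) = -431164*(-1/41108) = 107791/10277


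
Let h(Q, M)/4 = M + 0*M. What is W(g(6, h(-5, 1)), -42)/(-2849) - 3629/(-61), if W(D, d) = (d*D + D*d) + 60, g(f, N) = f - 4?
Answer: 10345609/173789 ≈ 59.530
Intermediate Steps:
h(Q, M) = 4*M (h(Q, M) = 4*(M + 0*M) = 4*(M + 0) = 4*M)
g(f, N) = -4 + f
W(D, d) = 60 + 2*D*d (W(D, d) = (D*d + D*d) + 60 = 2*D*d + 60 = 60 + 2*D*d)
W(g(6, h(-5, 1)), -42)/(-2849) - 3629/(-61) = (60 + 2*(-4 + 6)*(-42))/(-2849) - 3629/(-61) = (60 + 2*2*(-42))*(-1/2849) - 3629*(-1/61) = (60 - 168)*(-1/2849) + 3629/61 = -108*(-1/2849) + 3629/61 = 108/2849 + 3629/61 = 10345609/173789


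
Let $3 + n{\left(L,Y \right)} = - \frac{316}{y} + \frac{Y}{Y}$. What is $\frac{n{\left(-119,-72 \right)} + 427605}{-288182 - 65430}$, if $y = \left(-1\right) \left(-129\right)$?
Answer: $- \frac{55160471}{45615948} \approx -1.2092$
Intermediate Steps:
$y = 129$
$n{\left(L,Y \right)} = - \frac{574}{129}$ ($n{\left(L,Y \right)} = -3 + \left(- \frac{316}{129} + \frac{Y}{Y}\right) = -3 + \left(\left(-316\right) \frac{1}{129} + 1\right) = -3 + \left(- \frac{316}{129} + 1\right) = -3 - \frac{187}{129} = - \frac{574}{129}$)
$\frac{n{\left(-119,-72 \right)} + 427605}{-288182 - 65430} = \frac{- \frac{574}{129} + 427605}{-288182 - 65430} = \frac{55160471}{129 \left(-353612\right)} = \frac{55160471}{129} \left(- \frac{1}{353612}\right) = - \frac{55160471}{45615948}$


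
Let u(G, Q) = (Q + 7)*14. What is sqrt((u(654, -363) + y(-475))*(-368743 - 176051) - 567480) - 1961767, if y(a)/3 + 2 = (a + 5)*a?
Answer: -1961767 + 2*I*sqrt(90539456730) ≈ -1.9618e+6 + 6.018e+5*I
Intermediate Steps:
y(a) = -6 + 3*a*(5 + a) (y(a) = -6 + 3*((a + 5)*a) = -6 + 3*((5 + a)*a) = -6 + 3*(a*(5 + a)) = -6 + 3*a*(5 + a))
u(G, Q) = 98 + 14*Q (u(G, Q) = (7 + Q)*14 = 98 + 14*Q)
sqrt((u(654, -363) + y(-475))*(-368743 - 176051) - 567480) - 1961767 = sqrt(((98 + 14*(-363)) + (-6 + 3*(-475)**2 + 15*(-475)))*(-368743 - 176051) - 567480) - 1961767 = sqrt(((98 - 5082) + (-6 + 3*225625 - 7125))*(-544794) - 567480) - 1961767 = sqrt((-4984 + (-6 + 676875 - 7125))*(-544794) - 567480) - 1961767 = sqrt((-4984 + 669744)*(-544794) - 567480) - 1961767 = sqrt(664760*(-544794) - 567480) - 1961767 = sqrt(-362157259440 - 567480) - 1961767 = sqrt(-362157826920) - 1961767 = 2*I*sqrt(90539456730) - 1961767 = -1961767 + 2*I*sqrt(90539456730)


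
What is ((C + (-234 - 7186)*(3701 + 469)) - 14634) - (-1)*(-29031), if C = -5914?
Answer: -30990979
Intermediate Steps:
((C + (-234 - 7186)*(3701 + 469)) - 14634) - (-1)*(-29031) = ((-5914 + (-234 - 7186)*(3701 + 469)) - 14634) - (-1)*(-29031) = ((-5914 - 7420*4170) - 14634) - 1*29031 = ((-5914 - 30941400) - 14634) - 29031 = (-30947314 - 14634) - 29031 = -30961948 - 29031 = -30990979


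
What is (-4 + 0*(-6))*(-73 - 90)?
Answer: 652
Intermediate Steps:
(-4 + 0*(-6))*(-73 - 90) = (-4 + 0)*(-163) = -4*(-163) = 652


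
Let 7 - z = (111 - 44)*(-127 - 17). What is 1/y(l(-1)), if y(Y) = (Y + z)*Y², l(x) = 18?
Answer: 1/3134052 ≈ 3.1908e-7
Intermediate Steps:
z = 9655 (z = 7 - (111 - 44)*(-127 - 17) = 7 - 67*(-144) = 7 - 1*(-9648) = 7 + 9648 = 9655)
y(Y) = Y²*(9655 + Y) (y(Y) = (Y + 9655)*Y² = (9655 + Y)*Y² = Y²*(9655 + Y))
1/y(l(-1)) = 1/(18²*(9655 + 18)) = 1/(324*9673) = 1/3134052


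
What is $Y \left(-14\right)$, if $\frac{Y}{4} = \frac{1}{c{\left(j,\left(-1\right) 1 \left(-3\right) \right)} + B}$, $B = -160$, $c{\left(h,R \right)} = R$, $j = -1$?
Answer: $\frac{56}{157} \approx 0.35669$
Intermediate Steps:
$Y = - \frac{4}{157}$ ($Y = \frac{4}{\left(-1\right) 1 \left(-3\right) - 160} = \frac{4}{\left(-1\right) \left(-3\right) - 160} = \frac{4}{3 - 160} = \frac{4}{-157} = 4 \left(- \frac{1}{157}\right) = - \frac{4}{157} \approx -0.025478$)
$Y \left(-14\right) = \left(- \frac{4}{157}\right) \left(-14\right) = \frac{56}{157}$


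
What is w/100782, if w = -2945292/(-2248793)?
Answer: 490882/37772976021 ≈ 1.2996e-5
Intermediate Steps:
w = 2945292/2248793 (w = -2945292*(-1/2248793) = 2945292/2248793 ≈ 1.3097)
w/100782 = (2945292/2248793)/100782 = (2945292/2248793)*(1/100782) = 490882/37772976021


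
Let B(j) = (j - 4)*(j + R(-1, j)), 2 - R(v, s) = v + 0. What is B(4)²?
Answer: 0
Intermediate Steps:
R(v, s) = 2 - v (R(v, s) = 2 - (v + 0) = 2 - v)
B(j) = (-4 + j)*(3 + j) (B(j) = (j - 4)*(j + (2 - 1*(-1))) = (-4 + j)*(j + (2 + 1)) = (-4 + j)*(j + 3) = (-4 + j)*(3 + j))
B(4)² = (-12 + 4² - 1*4)² = (-12 + 16 - 4)² = 0² = 0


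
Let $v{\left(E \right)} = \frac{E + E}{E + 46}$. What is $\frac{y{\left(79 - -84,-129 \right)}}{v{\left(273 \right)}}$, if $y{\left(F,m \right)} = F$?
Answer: $\frac{51997}{546} \approx 95.233$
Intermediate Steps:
$v{\left(E \right)} = \frac{2 E}{46 + E}$
$\frac{y{\left(79 - -84,-129 \right)}}{v{\left(273 \right)}} = \frac{79 - -84}{2 \cdot 273 \frac{1}{46 + 273}} = \frac{79 + 84}{2 \cdot 273 \cdot \frac{1}{319}} = \frac{163}{2 \cdot 273 \cdot \frac{1}{319}} = \frac{163}{\frac{546}{319}} = 163 \cdot \frac{319}{546} = \frac{51997}{546}$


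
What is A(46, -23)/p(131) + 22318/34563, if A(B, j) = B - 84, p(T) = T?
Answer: 1610264/4527753 ≈ 0.35564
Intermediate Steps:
A(B, j) = -84 + B
A(46, -23)/p(131) + 22318/34563 = (-84 + 46)/131 + 22318/34563 = -38*1/131 + 22318*(1/34563) = -38/131 + 22318/34563 = 1610264/4527753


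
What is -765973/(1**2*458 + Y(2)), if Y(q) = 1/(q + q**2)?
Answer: -4595838/2749 ≈ -1671.8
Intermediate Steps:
-765973/(1**2*458 + Y(2)) = -765973/(1**2*458 + 1/(2*(1 + 2))) = -765973/(1*458 + (1/2)/3) = -765973/(458 + (1/2)*(1/3)) = -765973/(458 + 1/6) = -765973/2749/6 = -765973*6/2749 = -4595838/2749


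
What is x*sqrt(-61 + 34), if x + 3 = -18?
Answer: -63*I*sqrt(3) ≈ -109.12*I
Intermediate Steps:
x = -21 (x = -3 - 18 = -21)
x*sqrt(-61 + 34) = -21*sqrt(-61 + 34) = -63*I*sqrt(3)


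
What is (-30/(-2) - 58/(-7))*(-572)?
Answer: -93236/7 ≈ -13319.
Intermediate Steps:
(-30/(-2) - 58/(-7))*(-572) = (-30*(-½) - 58*(-⅐))*(-572) = (15 + 58/7)*(-572) = (163/7)*(-572) = -93236/7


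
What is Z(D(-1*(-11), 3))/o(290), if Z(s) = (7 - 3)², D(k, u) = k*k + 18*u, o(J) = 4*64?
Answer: 1/16 ≈ 0.062500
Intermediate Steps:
o(J) = 256
D(k, u) = k² + 18*u
Z(s) = 16 (Z(s) = 4² = 16)
Z(D(-1*(-11), 3))/o(290) = 16/256 = 16*(1/256) = 1/16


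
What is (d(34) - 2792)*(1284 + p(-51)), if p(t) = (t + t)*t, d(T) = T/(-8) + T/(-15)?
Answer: -181511791/10 ≈ -1.8151e+7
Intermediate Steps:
d(T) = -23*T/120 (d(T) = T*(-⅛) + T*(-1/15) = -T/8 - T/15 = -23*T/120)
p(t) = 2*t² (p(t) = (2*t)*t = 2*t²)
(d(34) - 2792)*(1284 + p(-51)) = (-23/120*34 - 2792)*(1284 + 2*(-51)²) = (-391/60 - 2792)*(1284 + 2*2601) = -167911*(1284 + 5202)/60 = -167911/60*6486 = -181511791/10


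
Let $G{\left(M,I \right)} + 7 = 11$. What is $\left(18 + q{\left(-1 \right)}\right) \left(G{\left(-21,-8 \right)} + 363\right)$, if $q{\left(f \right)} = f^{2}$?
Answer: $6973$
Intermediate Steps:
$G{\left(M,I \right)} = 4$ ($G{\left(M,I \right)} = -7 + 11 = 4$)
$\left(18 + q{\left(-1 \right)}\right) \left(G{\left(-21,-8 \right)} + 363\right) = \left(18 + \left(-1\right)^{2}\right) \left(4 + 363\right) = \left(18 + 1\right) 367 = 19 \cdot 367 = 6973$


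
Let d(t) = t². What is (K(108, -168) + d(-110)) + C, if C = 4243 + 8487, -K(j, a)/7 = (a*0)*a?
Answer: 24830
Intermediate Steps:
K(j, a) = 0 (K(j, a) = -7*a*0*a = -0*a = -7*0 = 0)
C = 12730
(K(108, -168) + d(-110)) + C = (0 + (-110)²) + 12730 = (0 + 12100) + 12730 = 12100 + 12730 = 24830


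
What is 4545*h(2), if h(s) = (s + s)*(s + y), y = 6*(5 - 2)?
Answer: 363600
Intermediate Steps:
y = 18 (y = 6*3 = 18)
h(s) = 2*s*(18 + s) (h(s) = (s + s)*(s + 18) = (2*s)*(18 + s) = 2*s*(18 + s))
4545*h(2) = 4545*(2*2*(18 + 2)) = 4545*(2*2*20) = 4545*80 = 363600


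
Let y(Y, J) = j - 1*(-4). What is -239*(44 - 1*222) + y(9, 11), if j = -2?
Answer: 42544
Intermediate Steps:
y(Y, J) = 2 (y(Y, J) = -2 - 1*(-4) = -2 + 4 = 2)
-239*(44 - 1*222) + y(9, 11) = -239*(44 - 1*222) + 2 = -239*(44 - 222) + 2 = -239*(-178) + 2 = 42542 + 2 = 42544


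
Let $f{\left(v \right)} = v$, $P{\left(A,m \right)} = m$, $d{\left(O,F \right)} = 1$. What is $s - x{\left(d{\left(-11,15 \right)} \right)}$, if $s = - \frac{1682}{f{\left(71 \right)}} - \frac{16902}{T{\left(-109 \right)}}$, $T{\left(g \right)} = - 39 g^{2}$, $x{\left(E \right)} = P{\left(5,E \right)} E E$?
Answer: $- \frac{270356095}{10966163} \approx -24.654$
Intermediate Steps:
$x{\left(E \right)} = E^{3}$ ($x{\left(E \right)} = E E E = E^{2} E = E^{3}$)
$s = - \frac{259389932}{10966163}$ ($s = - \frac{1682}{71} - \frac{16902}{\left(-39\right) \left(-109\right)^{2}} = \left(-1682\right) \frac{1}{71} - \frac{16902}{\left(-39\right) 11881} = - \frac{1682}{71} - \frac{16902}{-463359} = - \frac{1682}{71} - - \frac{5634}{154453} = - \frac{1682}{71} + \frac{5634}{154453} = - \frac{259389932}{10966163} \approx -23.654$)
$s - x{\left(d{\left(-11,15 \right)} \right)} = - \frac{259389932}{10966163} - 1^{3} = - \frac{259389932}{10966163} - 1 = - \frac{270356095}{10966163}$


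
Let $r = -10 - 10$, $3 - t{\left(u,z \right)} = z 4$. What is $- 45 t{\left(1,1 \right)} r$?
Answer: $-900$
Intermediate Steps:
$t{\left(u,z \right)} = 3 - 4 z$ ($t{\left(u,z \right)} = 3 - z 4 = 3 - 4 z$)
$r = -20$
$- 45 t{\left(1,1 \right)} r = - 45 \left(3 - 4\right) \left(-20\right) = \left(-45\right) \left(-1\right) \left(-20\right) = 45 \left(-20\right) = -900$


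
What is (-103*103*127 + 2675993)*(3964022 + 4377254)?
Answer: 11082636357400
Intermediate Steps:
(-103*103*127 + 2675993)*(3964022 + 4377254) = (-10609*127 + 2675993)*8341276 = (-1347343 + 2675993)*8341276 = 1328650*8341276 = 11082636357400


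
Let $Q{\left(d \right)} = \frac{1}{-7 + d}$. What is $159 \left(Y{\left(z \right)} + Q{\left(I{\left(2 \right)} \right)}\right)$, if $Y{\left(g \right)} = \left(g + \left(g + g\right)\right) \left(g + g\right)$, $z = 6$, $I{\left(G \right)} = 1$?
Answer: $\frac{68635}{2} \approx 34318.0$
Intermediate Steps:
$Y{\left(g \right)} = 6 g^{2}$ ($Y{\left(g \right)} = \left(g + 2 g\right) 2 g = 3 g 2 g = 6 g^{2}$)
$159 \left(Y{\left(z \right)} + Q{\left(I{\left(2 \right)} \right)}\right) = 159 \left(6 \cdot 6^{2} + \frac{1}{-7 + 1}\right) = 159 \left(6 \cdot 36 + \frac{1}{-6}\right) = 159 \left(216 - \frac{1}{6}\right) = 159 \cdot \frac{1295}{6} = \frac{68635}{2}$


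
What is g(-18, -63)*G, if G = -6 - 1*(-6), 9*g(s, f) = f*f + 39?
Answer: 0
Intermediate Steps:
g(s, f) = 13/3 + f²/9 (g(s, f) = (f*f + 39)/9 = (f² + 39)/9 = (39 + f²)/9 = 13/3 + f²/9)
G = 0 (G = -6 + 6 = 0)
g(-18, -63)*G = (13/3 + (⅑)*(-63)²)*0 = (13/3 + (⅑)*3969)*0 = (13/3 + 441)*0 = (1336/3)*0 = 0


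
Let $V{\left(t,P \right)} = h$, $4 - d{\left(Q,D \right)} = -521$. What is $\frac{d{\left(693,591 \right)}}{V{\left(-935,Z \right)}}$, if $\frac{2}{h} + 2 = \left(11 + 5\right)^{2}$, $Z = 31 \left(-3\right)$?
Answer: $66675$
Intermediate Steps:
$Z = -93$
$d{\left(Q,D \right)} = 525$ ($d{\left(Q,D \right)} = 4 - -521 = 4 + 521 = 525$)
$h = \frac{1}{127}$ ($h = \frac{2}{-2 + \left(11 + 5\right)^{2}} = \frac{2}{-2 + 16^{2}} = \frac{2}{-2 + 256} = \frac{2}{254} = 2 \cdot \frac{1}{254} = \frac{1}{127} \approx 0.007874$)
$V{\left(t,P \right)} = \frac{1}{127}$
$\frac{d{\left(693,591 \right)}}{V{\left(-935,Z \right)}} = 525 \frac{1}{\frac{1}{127}} = 525 \cdot 127 = 66675$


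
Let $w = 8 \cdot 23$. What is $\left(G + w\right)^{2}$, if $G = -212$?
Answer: $784$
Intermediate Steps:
$w = 184$
$\left(G + w\right)^{2} = \left(-212 + 184\right)^{2} = \left(-28\right)^{2} = 784$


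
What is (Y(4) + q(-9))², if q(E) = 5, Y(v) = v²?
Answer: 441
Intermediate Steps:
(Y(4) + q(-9))² = (4² + 5)² = (16 + 5)² = 21² = 441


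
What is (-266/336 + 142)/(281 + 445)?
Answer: 3389/17424 ≈ 0.19450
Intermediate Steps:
(-266/336 + 142)/(281 + 445) = (-266*1/336 + 142)/726 = (-19/24 + 142)*(1/726) = (3389/24)*(1/726) = 3389/17424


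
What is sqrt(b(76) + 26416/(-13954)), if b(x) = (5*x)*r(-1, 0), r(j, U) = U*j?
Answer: 2*I*sqrt(23038054)/6977 ≈ 1.3759*I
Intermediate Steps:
b(x) = 0 (b(x) = (5*x)*(0*(-1)) = (5*x)*0 = 0)
sqrt(b(76) + 26416/(-13954)) = sqrt(0 + 26416/(-13954)) = sqrt(0 + 26416*(-1/13954)) = sqrt(0 - 13208/6977) = sqrt(-13208/6977) = 2*I*sqrt(23038054)/6977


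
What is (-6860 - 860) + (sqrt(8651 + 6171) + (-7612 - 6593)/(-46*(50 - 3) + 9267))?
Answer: -10972961/1421 + sqrt(14822) ≈ -7600.3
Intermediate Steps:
(-6860 - 860) + (sqrt(8651 + 6171) + (-7612 - 6593)/(-46*(50 - 3) + 9267)) = -7720 + (sqrt(14822) - 14205/(-46*47 + 9267)) = -7720 + (sqrt(14822) - 14205/(-2162 + 9267)) = -7720 + (sqrt(14822) - 14205/7105) = -7720 + (sqrt(14822) - 14205*1/7105) = -7720 + (sqrt(14822) - 2841/1421) = -7720 + (-2841/1421 + sqrt(14822)) = -10972961/1421 + sqrt(14822)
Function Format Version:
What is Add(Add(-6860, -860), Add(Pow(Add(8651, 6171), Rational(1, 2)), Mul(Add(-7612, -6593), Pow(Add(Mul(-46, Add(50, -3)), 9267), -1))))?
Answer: Add(Rational(-10972961, 1421), Pow(14822, Rational(1, 2))) ≈ -7600.3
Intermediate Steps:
Add(Add(-6860, -860), Add(Pow(Add(8651, 6171), Rational(1, 2)), Mul(Add(-7612, -6593), Pow(Add(Mul(-46, Add(50, -3)), 9267), -1)))) = Add(-7720, Add(Pow(14822, Rational(1, 2)), Mul(-14205, Pow(Add(Mul(-46, 47), 9267), -1)))) = Add(-7720, Add(Pow(14822, Rational(1, 2)), Mul(-14205, Pow(Add(-2162, 9267), -1)))) = Add(-7720, Add(Pow(14822, Rational(1, 2)), Mul(-14205, Pow(7105, -1)))) = Add(-7720, Add(Pow(14822, Rational(1, 2)), Mul(-14205, Rational(1, 7105)))) = Add(-7720, Add(Pow(14822, Rational(1, 2)), Rational(-2841, 1421))) = Add(-7720, Add(Rational(-2841, 1421), Pow(14822, Rational(1, 2)))) = Add(Rational(-10972961, 1421), Pow(14822, Rational(1, 2)))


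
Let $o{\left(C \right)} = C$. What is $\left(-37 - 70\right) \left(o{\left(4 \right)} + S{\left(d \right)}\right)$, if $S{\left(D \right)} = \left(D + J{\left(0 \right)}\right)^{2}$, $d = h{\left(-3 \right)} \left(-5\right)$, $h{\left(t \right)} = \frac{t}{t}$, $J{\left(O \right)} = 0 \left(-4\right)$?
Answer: $-3103$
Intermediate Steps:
$J{\left(O \right)} = 0$
$h{\left(t \right)} = 1$
$d = -5$ ($d = 1 \left(-5\right) = -5$)
$S{\left(D \right)} = D^{2}$ ($S{\left(D \right)} = \left(D + 0\right)^{2} = D^{2}$)
$\left(-37 - 70\right) \left(o{\left(4 \right)} + S{\left(d \right)}\right) = \left(-37 - 70\right) \left(4 + \left(-5\right)^{2}\right) = \left(-37 - 70\right) \left(4 + 25\right) = \left(-107\right) 29 = -3103$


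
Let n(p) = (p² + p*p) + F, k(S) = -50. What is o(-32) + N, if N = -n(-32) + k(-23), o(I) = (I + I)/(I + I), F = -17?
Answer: -2080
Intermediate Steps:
n(p) = -17 + 2*p² (n(p) = (p² + p*p) - 17 = (p² + p²) - 17 = 2*p² - 17 = -17 + 2*p²)
o(I) = 1 (o(I) = (2*I)/((2*I)) = (2*I)*(1/(2*I)) = 1)
N = -2081 (N = -(-17 + 2*(-32)²) - 50 = -(-17 + 2*1024) - 50 = -(-17 + 2048) - 50 = -1*2031 - 50 = -2031 - 50 = -2081)
o(-32) + N = 1 - 2081 = -2080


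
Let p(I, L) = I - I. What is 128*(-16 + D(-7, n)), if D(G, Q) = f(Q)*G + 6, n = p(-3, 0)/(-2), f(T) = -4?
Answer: 2304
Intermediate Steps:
p(I, L) = 0
n = 0 (n = 0/(-2) = 0*(-1/2) = 0)
D(G, Q) = 6 - 4*G (D(G, Q) = -4*G + 6 = 6 - 4*G)
128*(-16 + D(-7, n)) = 128*(-16 + (6 - 4*(-7))) = 128*(-16 + (6 + 28)) = 128*(-16 + 34) = 128*18 = 2304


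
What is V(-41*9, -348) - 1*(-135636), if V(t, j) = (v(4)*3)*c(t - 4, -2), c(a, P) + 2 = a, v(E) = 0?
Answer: 135636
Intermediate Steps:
c(a, P) = -2 + a
V(t, j) = 0 (V(t, j) = (0*3)*(-2 + (t - 4)) = 0*(-2 + (-4 + t)) = 0*(-6 + t) = 0)
V(-41*9, -348) - 1*(-135636) = 0 - 1*(-135636) = 0 + 135636 = 135636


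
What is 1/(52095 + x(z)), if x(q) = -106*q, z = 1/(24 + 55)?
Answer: 79/4115399 ≈ 1.9196e-5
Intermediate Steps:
z = 1/79 ≈ 0.012658
1/(52095 + x(z)) = 1/(52095 - 106*1/79) = 1/(52095 - 106/79) = 1/(4115399/79) = 79/4115399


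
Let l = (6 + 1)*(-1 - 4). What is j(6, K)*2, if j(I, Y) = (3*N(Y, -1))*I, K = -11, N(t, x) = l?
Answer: -1260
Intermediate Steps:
l = -35 (l = 7*(-5) = -35)
N(t, x) = -35
j(I, Y) = -105*I (j(I, Y) = (3*(-35))*I = -105*I)
j(6, K)*2 = -105*6*2 = -630*2 = -1260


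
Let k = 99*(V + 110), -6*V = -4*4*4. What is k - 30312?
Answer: -18366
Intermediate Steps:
V = 32/3 (V = -(-4*4)*4/6 = -(-8)*4/3 = -1/6*(-64) = 32/3 ≈ 10.667)
k = 11946 (k = 99*(32/3 + 110) = 99*(362/3) = 11946)
k - 30312 = 11946 - 30312 = -18366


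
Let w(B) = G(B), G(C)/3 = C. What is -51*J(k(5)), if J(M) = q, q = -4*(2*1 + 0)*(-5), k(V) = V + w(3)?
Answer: -2040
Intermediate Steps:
G(C) = 3*C
w(B) = 3*B
k(V) = 9 + V (k(V) = V + 3*3 = V + 9 = 9 + V)
q = 40 (q = -4*(2 + 0)*(-5) = -4*2*(-5) = -8*(-5) = 40)
J(M) = 40
-51*J(k(5)) = -51*40 = -2040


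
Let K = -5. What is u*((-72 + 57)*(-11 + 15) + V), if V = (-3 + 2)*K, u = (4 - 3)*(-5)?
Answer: 275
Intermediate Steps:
u = -5 (u = 1*(-5) = -5)
V = 5 (V = (-3 + 2)*(-5) = -1*(-5) = 5)
u*((-72 + 57)*(-11 + 15) + V) = -5*((-72 + 57)*(-11 + 15) + 5) = -5*(-15*4 + 5) = -5*(-60 + 5) = -5*(-55) = 275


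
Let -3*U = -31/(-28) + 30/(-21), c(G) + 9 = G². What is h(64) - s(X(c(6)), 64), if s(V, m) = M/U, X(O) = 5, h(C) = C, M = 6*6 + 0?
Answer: -272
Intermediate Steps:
M = 36 (M = 36 + 0 = 36)
c(G) = -9 + G²
U = 3/28 (U = -(-31/(-28) + 30/(-21))/3 = -(-31*(-1/28) + 30*(-1/21))/3 = -(31/28 - 10/7)/3 = -⅓*(-9/28) = 3/28 ≈ 0.10714)
s(V, m) = 336 (s(V, m) = 36/(3/28) = 36*(28/3) = 336)
h(64) - s(X(c(6)), 64) = 64 - 1*336 = 64 - 336 = -272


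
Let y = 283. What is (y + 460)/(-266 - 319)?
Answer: -743/585 ≈ -1.2701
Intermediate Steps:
(y + 460)/(-266 - 319) = (283 + 460)/(-266 - 319) = 743/(-585) = 743*(-1/585) = -743/585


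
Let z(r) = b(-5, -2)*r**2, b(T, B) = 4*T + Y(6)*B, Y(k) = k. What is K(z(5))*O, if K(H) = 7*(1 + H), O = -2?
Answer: 11186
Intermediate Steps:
b(T, B) = 4*T + 6*B
z(r) = -32*r**2 (z(r) = (4*(-5) + 6*(-2))*r**2 = (-20 - 12)*r**2 = -32*r**2)
K(H) = 7 + 7*H
K(z(5))*O = (7 + 7*(-32*5**2))*(-2) = (7 + 7*(-32*25))*(-2) = (7 + 7*(-800))*(-2) = (7 - 5600)*(-2) = -5593*(-2) = 11186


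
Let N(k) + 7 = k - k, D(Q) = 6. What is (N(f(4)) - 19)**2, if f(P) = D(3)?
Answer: 676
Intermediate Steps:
f(P) = 6
N(k) = -7 (N(k) = -7 + (k - k) = -7 + 0 = -7)
(N(f(4)) - 19)**2 = (-7 - 19)**2 = (-26)**2 = 676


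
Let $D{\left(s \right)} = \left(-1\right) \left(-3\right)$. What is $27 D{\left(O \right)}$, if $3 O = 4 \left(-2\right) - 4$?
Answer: $81$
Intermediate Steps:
$O = -4$ ($O = \frac{4 \left(-2\right) - 4}{3} = \frac{-8 - 4}{3} = \frac{1}{3} \left(-12\right) = -4$)
$D{\left(s \right)} = 3$
$27 D{\left(O \right)} = 27 \cdot 3 = 81$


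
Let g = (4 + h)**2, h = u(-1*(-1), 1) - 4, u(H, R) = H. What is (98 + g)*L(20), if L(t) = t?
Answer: 1980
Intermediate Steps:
h = -3 (h = -1*(-1) - 4 = 1 - 4 = -3)
g = 1 (g = (4 - 3)**2 = 1**2 = 1)
(98 + g)*L(20) = (98 + 1)*20 = 99*20 = 1980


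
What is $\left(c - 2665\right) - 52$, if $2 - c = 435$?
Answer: $-3150$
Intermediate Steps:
$c = -433$ ($c = 2 - 435 = -433$)
$\left(c - 2665\right) - 52 = \left(-433 - 2665\right) - 52 = -3098 - 52 = -3150$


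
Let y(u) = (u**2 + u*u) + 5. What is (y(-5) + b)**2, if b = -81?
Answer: 676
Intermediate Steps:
y(u) = 5 + 2*u**2 (y(u) = (u**2 + u**2) + 5 = 2*u**2 + 5 = 5 + 2*u**2)
(y(-5) + b)**2 = ((5 + 2*(-5)**2) - 81)**2 = ((5 + 2*25) - 81)**2 = ((5 + 50) - 81)**2 = (55 - 81)**2 = (-26)**2 = 676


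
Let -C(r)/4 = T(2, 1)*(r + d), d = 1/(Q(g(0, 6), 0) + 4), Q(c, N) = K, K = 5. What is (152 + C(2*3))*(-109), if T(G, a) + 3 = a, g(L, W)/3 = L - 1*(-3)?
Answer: -197072/9 ≈ -21897.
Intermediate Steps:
g(L, W) = 9 + 3*L (g(L, W) = 3*(L - 1*(-3)) = 3*(L + 3) = 3*(3 + L) = 9 + 3*L)
T(G, a) = -3 + a
Q(c, N) = 5
d = ⅑ (d = 1/(5 + 4) = 1/9 = ⅑ ≈ 0.11111)
C(r) = 8/9 + 8*r (C(r) = -4*(-3 + 1)*(r + ⅑) = -(-8)*(⅑ + r) = -4*(-2/9 - 2*r) = 8/9 + 8*r)
(152 + C(2*3))*(-109) = (152 + (8/9 + 8*(2*3)))*(-109) = (152 + (8/9 + 8*6))*(-109) = (152 + (8/9 + 48))*(-109) = (152 + 440/9)*(-109) = (1808/9)*(-109) = -197072/9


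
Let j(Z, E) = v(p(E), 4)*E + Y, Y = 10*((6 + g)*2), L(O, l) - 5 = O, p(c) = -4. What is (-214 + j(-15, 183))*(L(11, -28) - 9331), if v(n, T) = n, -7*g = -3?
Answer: 53300430/7 ≈ 7.6143e+6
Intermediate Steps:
g = 3/7 (g = -⅐*(-3) = 3/7 ≈ 0.42857)
L(O, l) = 5 + O
Y = 900/7 (Y = 10*((6 + 3/7)*2) = 10*((45/7)*2) = 10*(90/7) = 900/7 ≈ 128.57)
j(Z, E) = 900/7 - 4*E (j(Z, E) = -4*E + 900/7 = 900/7 - 4*E)
(-214 + j(-15, 183))*(L(11, -28) - 9331) = (-214 + (900/7 - 4*183))*((5 + 11) - 9331) = (-214 + (900/7 - 732))*(16 - 9331) = (-214 - 4224/7)*(-9315) = -5722/7*(-9315) = 53300430/7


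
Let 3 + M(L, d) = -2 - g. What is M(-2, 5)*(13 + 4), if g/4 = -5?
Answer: 255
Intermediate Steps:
g = -20 (g = 4*(-5) = -20)
M(L, d) = 15 (M(L, d) = -3 + (-2 - 1*(-20)) = -3 + (-2 + 20) = -3 + 18 = 15)
M(-2, 5)*(13 + 4) = 15*(13 + 4) = 15*17 = 255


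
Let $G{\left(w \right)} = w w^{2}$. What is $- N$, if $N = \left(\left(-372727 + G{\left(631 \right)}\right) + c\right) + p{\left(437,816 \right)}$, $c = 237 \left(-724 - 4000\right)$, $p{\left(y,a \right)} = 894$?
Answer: $-249748170$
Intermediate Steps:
$G{\left(w \right)} = w^{3}$
$c = -1119588$ ($c = 237 \left(-4724\right) = -1119588$)
$N = 249748170$ ($N = \left(\left(-372727 + 631^{3}\right) - 1119588\right) + 894 = \left(\left(-372727 + 251239591\right) - 1119588\right) + 894 = \left(250866864 - 1119588\right) + 894 = 249747276 + 894 = 249748170$)
$- N = \left(-1\right) 249748170 = -249748170$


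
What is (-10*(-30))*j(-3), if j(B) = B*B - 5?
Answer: 1200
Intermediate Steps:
j(B) = -5 + B² (j(B) = B² - 5 = -5 + B²)
(-10*(-30))*j(-3) = (-10*(-30))*(-5 + (-3)²) = 300*(-5 + 9) = 300*4 = 1200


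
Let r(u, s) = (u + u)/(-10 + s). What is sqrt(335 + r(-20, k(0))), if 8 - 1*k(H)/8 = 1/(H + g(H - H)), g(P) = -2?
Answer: sqrt(281155)/29 ≈ 18.284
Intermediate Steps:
k(H) = 64 - 8/(-2 + H) (k(H) = 64 - 8/(H - 2) = 64 - 8/(-2 + H))
r(u, s) = 2*u/(-10 + s) (r(u, s) = (2*u)/(-10 + s) = 2*u/(-10 + s))
sqrt(335 + r(-20, k(0))) = sqrt(335 + 2*(-20)/(-10 + 8*(-17 + 8*0)/(-2 + 0))) = sqrt(335 + 2*(-20)/(-10 + 8*(-17 + 0)/(-2))) = sqrt(335 + 2*(-20)/(-10 + 8*(-1/2)*(-17))) = sqrt(335 + 2*(-20)/(-10 + 68)) = sqrt(335 + 2*(-20)/58) = sqrt(335 + 2*(-20)*(1/58)) = sqrt(335 - 20/29) = sqrt(9695/29) = sqrt(281155)/29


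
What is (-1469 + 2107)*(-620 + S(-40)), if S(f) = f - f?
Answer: -395560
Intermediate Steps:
S(f) = 0
(-1469 + 2107)*(-620 + S(-40)) = (-1469 + 2107)*(-620 + 0) = 638*(-620) = -395560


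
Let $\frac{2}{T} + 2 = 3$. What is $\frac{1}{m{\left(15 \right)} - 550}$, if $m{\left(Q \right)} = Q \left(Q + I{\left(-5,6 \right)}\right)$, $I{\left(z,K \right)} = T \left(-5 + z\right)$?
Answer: $- \frac{1}{625} \approx -0.0016$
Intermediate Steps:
$T = 2$ ($T = \frac{2}{-2 + 3} = \frac{2}{1} = 2 \cdot 1 = 2$)
$I{\left(z,K \right)} = -10 + 2 z$ ($I{\left(z,K \right)} = 2 \left(-5 + z\right) = -10 + 2 z$)
$m{\left(Q \right)} = Q \left(-20 + Q\right)$ ($m{\left(Q \right)} = Q \left(Q + \left(-10 + 2 \left(-5\right)\right)\right) = Q \left(Q - 20\right) = Q \left(-20 + Q\right)$)
$\frac{1}{m{\left(15 \right)} - 550} = \frac{1}{15 \left(-20 + 15\right) - 550} = \frac{1}{15 \left(-5\right) - 550} = \frac{1}{-75 - 550} = \frac{1}{-625} = - \frac{1}{625}$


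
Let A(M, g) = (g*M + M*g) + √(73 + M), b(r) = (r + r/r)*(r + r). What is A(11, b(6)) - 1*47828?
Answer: -45980 + 2*√21 ≈ -45971.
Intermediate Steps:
b(r) = 2*r*(1 + r) (b(r) = (r + 1)*(2*r) = (1 + r)*(2*r) = 2*r*(1 + r))
A(M, g) = √(73 + M) + 2*M*g (A(M, g) = (M*g + M*g) + √(73 + M) = 2*M*g + √(73 + M) = √(73 + M) + 2*M*g)
A(11, b(6)) - 1*47828 = (√(73 + 11) + 2*11*(2*6*(1 + 6))) - 1*47828 = (√84 + 2*11*(2*6*7)) - 47828 = (2*√21 + 2*11*84) - 47828 = (2*√21 + 1848) - 47828 = (1848 + 2*√21) - 47828 = -45980 + 2*√21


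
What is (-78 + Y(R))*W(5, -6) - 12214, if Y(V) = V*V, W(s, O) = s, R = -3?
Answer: -12559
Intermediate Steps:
Y(V) = V²
(-78 + Y(R))*W(5, -6) - 12214 = (-78 + (-3)²)*5 - 12214 = (-78 + 9)*5 - 12214 = -69*5 - 12214 = -345 - 12214 = -12559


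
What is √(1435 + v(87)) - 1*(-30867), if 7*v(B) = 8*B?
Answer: 30867 + √75187/7 ≈ 30906.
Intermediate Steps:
v(B) = 8*B/7 (v(B) = (8*B)/7 = 8*B/7)
√(1435 + v(87)) - 1*(-30867) = √(1435 + (8/7)*87) - 1*(-30867) = √(1435 + 696/7) + 30867 = √(10741/7) + 30867 = √75187/7 + 30867 = 30867 + √75187/7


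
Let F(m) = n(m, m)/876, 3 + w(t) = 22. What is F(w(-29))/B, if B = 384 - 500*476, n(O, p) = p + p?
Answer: -19/104075808 ≈ -1.8256e-7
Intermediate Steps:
n(O, p) = 2*p
w(t) = 19 (w(t) = -3 + 22 = 19)
F(m) = m/438 (F(m) = (2*m)/876 = (2*m)*(1/876) = m/438)
B = -237616 (B = 384 - 238000 = -237616)
F(w(-29))/B = ((1/438)*19)/(-237616) = (19/438)*(-1/237616) = -19/104075808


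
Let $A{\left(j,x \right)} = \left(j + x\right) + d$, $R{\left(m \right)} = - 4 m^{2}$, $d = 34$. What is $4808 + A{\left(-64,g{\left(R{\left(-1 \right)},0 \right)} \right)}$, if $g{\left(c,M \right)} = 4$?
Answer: $4782$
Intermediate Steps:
$A{\left(j,x \right)} = 34 + j + x$ ($A{\left(j,x \right)} = \left(j + x\right) + 34 = 34 + j + x$)
$4808 + A{\left(-64,g{\left(R{\left(-1 \right)},0 \right)} \right)} = 4808 + \left(34 - 64 + 4\right) = 4808 - 26 = 4782$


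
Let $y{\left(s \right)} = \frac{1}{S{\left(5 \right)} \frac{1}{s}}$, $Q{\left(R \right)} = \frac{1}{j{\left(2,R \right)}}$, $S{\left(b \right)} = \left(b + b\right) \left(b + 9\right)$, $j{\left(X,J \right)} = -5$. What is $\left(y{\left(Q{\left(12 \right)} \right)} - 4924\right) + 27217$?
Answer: $\frac{15605099}{700} \approx 22293.0$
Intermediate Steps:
$S{\left(b \right)} = 2 b \left(9 + b\right)$
$Q{\left(R \right)} = - \frac{1}{5}$ ($Q{\left(R \right)} = \frac{1}{-5} = - \frac{1}{5}$)
$y{\left(s \right)} = \frac{s}{140}$ ($y{\left(s \right)} = \frac{1}{2 \cdot 5 \left(9 + 5\right) \frac{1}{s}} = \frac{1}{2 \cdot 5 \cdot 14 \frac{1}{s}} = \frac{1}{140 \frac{1}{s}} = \frac{s}{140}$)
$\left(y{\left(Q{\left(12 \right)} \right)} - 4924\right) + 27217 = \left(\frac{1}{140} \left(- \frac{1}{5}\right) - 4924\right) + 27217 = \left(- \frac{1}{700} - 4924\right) + 27217 = - \frac{3446801}{700} + 27217 = \frac{15605099}{700}$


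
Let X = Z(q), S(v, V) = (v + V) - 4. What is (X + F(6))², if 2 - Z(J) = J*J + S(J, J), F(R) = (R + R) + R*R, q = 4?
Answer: 900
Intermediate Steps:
S(v, V) = -4 + V + v (S(v, V) = (V + v) - 4 = -4 + V + v)
F(R) = R² + 2*R (F(R) = 2*R + R² = R² + 2*R)
Z(J) = 6 - J² - 2*J (Z(J) = 2 - (J*J + (-4 + J + J)) = 2 - (J² + (-4 + 2*J)) = 2 - (-4 + J² + 2*J) = 2 + (4 - J² - 2*J) = 6 - J² - 2*J)
X = -18 (X = 6 - 1*4² - 2*4 = 6 - 1*16 - 8 = 6 - 16 - 8 = -18)
(X + F(6))² = (-18 + 6*(2 + 6))² = (-18 + 6*8)² = (-18 + 48)² = 30² = 900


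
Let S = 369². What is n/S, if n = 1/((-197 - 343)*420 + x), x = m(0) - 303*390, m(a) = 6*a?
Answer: -1/46971460170 ≈ -2.1290e-11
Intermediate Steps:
S = 136161
x = -118170 (x = 6*0 - 303*390 = 0 - 118170 = -118170)
n = -1/344970 (n = 1/((-197 - 343)*420 - 118170) = 1/(-540*420 - 118170) = 1/(-226800 - 118170) = 1/(-344970) = -1/344970 ≈ -2.8988e-6)
n/S = -1/344970/136161 = -1/344970*1/136161 = -1/46971460170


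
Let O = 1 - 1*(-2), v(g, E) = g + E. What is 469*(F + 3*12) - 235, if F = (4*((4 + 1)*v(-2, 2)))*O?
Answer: 16649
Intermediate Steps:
v(g, E) = E + g
O = 3 (O = 1 + 2 = 3)
F = 0 (F = (4*((4 + 1)*(2 - 2)))*3 = (4*(5*0))*3 = (4*0)*3 = 0*3 = 0)
469*(F + 3*12) - 235 = 469*(0 + 3*12) - 235 = 469*(0 + 36) - 235 = 469*36 - 235 = 16884 - 235 = 16649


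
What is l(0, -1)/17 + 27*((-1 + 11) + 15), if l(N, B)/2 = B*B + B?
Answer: 675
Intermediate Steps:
l(N, B) = 2*B + 2*B² (l(N, B) = 2*(B*B + B) = 2*(B² + B) = 2*(B + B²) = 2*B + 2*B²)
l(0, -1)/17 + 27*((-1 + 11) + 15) = (2*(-1)*(1 - 1))/17 + 27*((-1 + 11) + 15) = (2*(-1)*0)*(1/17) + 27*(10 + 15) = 0*(1/17) + 27*25 = 0 + 675 = 675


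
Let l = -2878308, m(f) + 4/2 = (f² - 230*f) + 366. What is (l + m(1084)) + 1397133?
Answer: -555075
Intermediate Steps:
m(f) = 364 + f² - 230*f (m(f) = -2 + ((f² - 230*f) + 366) = -2 + (366 + f² - 230*f) = 364 + f² - 230*f)
(l + m(1084)) + 1397133 = (-2878308 + (364 + 1084² - 230*1084)) + 1397133 = (-2878308 + (364 + 1175056 - 249320)) + 1397133 = (-2878308 + 926100) + 1397133 = -1952208 + 1397133 = -555075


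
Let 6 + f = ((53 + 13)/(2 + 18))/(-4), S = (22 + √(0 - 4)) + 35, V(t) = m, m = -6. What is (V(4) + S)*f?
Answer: -13923/40 - 273*I/20 ≈ -348.08 - 13.65*I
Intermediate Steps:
V(t) = -6
S = 57 + 2*I (S = (22 + √(-4)) + 35 = (22 + 2*I) + 35 = 57 + 2*I ≈ 57.0 + 2.0*I)
f = -273/40 (f = -6 + ((53 + 13)/(2 + 18))/(-4) = -6 + (66/20)*(-¼) = -6 + (66*(1/20))*(-¼) = -6 + (33/10)*(-¼) = -6 - 33/40 = -273/40 ≈ -6.8250)
(V(4) + S)*f = (-6 + (57 + 2*I))*(-273/40) = (51 + 2*I)*(-273/40) = -13923/40 - 273*I/20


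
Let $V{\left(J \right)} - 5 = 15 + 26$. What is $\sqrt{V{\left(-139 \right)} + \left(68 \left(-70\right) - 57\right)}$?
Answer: $i \sqrt{4771} \approx 69.072 i$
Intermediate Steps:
$V{\left(J \right)} = 46$ ($V{\left(J \right)} = 5 + \left(15 + 26\right) = 5 + 41 = 46$)
$\sqrt{V{\left(-139 \right)} + \left(68 \left(-70\right) - 57\right)} = \sqrt{46 + \left(68 \left(-70\right) - 57\right)} = \sqrt{46 - 4817} = \sqrt{-4771} = i \sqrt{4771}$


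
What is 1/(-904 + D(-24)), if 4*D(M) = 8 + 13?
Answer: -4/3595 ≈ -0.0011127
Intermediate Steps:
D(M) = 21/4 (D(M) = (8 + 13)/4 = (¼)*21 = 21/4)
1/(-904 + D(-24)) = 1/(-904 + 21/4) = 1/(-3595/4) = -4/3595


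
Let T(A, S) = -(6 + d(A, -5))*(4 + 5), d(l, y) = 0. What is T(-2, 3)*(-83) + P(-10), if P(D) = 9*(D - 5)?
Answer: 4347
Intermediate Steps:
P(D) = -45 + 9*D (P(D) = 9*(-5 + D) = -45 + 9*D)
T(A, S) = -54 (T(A, S) = -(6 + 0)*(4 + 5) = -6*9 = -1*54 = -54)
T(-2, 3)*(-83) + P(-10) = -54*(-83) + (-45 + 9*(-10)) = 4482 + (-45 - 90) = 4482 - 135 = 4347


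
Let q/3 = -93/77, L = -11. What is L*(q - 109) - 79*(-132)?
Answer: 81668/7 ≈ 11667.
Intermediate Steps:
q = -279/77 (q = 3*(-93/77) = -279/77 ≈ -3.6234)
L*(q - 109) - 79*(-132) = -11*(-279/77 - 109) - 79*(-132) = -11*(-8672/77) + 10428 = 8672/7 + 10428 = 81668/7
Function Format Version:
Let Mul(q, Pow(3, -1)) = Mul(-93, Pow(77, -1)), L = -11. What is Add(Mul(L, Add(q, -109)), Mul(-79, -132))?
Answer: Rational(81668, 7) ≈ 11667.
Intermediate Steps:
q = Rational(-279, 77) (q = Mul(3, Mul(-93, Pow(77, -1))) = Mul(3, Mul(-93, Rational(1, 77))) = Mul(3, Rational(-93, 77)) = Rational(-279, 77) ≈ -3.6234)
Add(Mul(L, Add(q, -109)), Mul(-79, -132)) = Add(Mul(-11, Add(Rational(-279, 77), -109)), Mul(-79, -132)) = Add(Mul(-11, Rational(-8672, 77)), 10428) = Add(Rational(8672, 7), 10428) = Rational(81668, 7)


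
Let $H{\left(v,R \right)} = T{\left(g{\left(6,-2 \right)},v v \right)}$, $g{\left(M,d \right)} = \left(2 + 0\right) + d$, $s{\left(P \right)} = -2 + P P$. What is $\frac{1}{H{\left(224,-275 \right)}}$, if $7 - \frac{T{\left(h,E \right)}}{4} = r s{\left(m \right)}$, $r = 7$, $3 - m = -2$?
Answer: $- \frac{1}{616} \approx -0.0016234$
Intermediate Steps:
$m = 5$ ($m = 3 - -2 = 3 + 2 = 5$)
$s{\left(P \right)} = -2 + P^{2}$
$g{\left(M,d \right)} = 2 + d$
$T{\left(h,E \right)} = -616$ ($T{\left(h,E \right)} = 28 - 4 \cdot 7 \left(-2 + 5^{2}\right) = 28 - 4 \cdot 7 \left(-2 + 25\right) = 28 - 4 \cdot 7 \cdot 23 = 28 - 644 = -616$)
$H{\left(v,R \right)} = -616$
$\frac{1}{H{\left(224,-275 \right)}} = \frac{1}{-616} = - \frac{1}{616}$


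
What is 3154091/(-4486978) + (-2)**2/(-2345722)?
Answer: -3699319298307/5262601504058 ≈ -0.70294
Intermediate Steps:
3154091/(-4486978) + (-2)**2/(-2345722) = 3154091*(-1/4486978) + 4*(-1/2345722) = -3154091/4486978 - 2/1172861 = -3699319298307/5262601504058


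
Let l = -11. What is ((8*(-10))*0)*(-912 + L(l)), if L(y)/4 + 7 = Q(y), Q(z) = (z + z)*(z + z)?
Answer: 0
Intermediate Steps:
Q(z) = 4*z**2 (Q(z) = (2*z)*(2*z) = 4*z**2)
L(y) = -28 + 16*y**2 (L(y) = -28 + 4*(4*y**2) = -28 + 16*y**2)
((8*(-10))*0)*(-912 + L(l)) = ((8*(-10))*0)*(-912 + (-28 + 16*(-11)**2)) = (-80*0)*(-912 + (-28 + 16*121)) = 0*(-912 + (-28 + 1936)) = 0*(-912 + 1908) = 0*996 = 0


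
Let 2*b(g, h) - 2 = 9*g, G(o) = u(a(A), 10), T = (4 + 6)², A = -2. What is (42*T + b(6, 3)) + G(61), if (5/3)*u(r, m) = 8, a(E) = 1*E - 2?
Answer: 21164/5 ≈ 4232.8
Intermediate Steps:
T = 100 (T = 10² = 100)
a(E) = -2 + E (a(E) = E - 2 = -2 + E)
u(r, m) = 24/5 (u(r, m) = (⅗)*8 = 24/5)
G(o) = 24/5
b(g, h) = 1 + 9*g/2 (b(g, h) = 1 + (9*g)/2 = 1 + 9*g/2)
(42*T + b(6, 3)) + G(61) = (42*100 + (1 + (9/2)*6)) + 24/5 = (4200 + (1 + 27)) + 24/5 = (4200 + 28) + 24/5 = 4228 + 24/5 = 21164/5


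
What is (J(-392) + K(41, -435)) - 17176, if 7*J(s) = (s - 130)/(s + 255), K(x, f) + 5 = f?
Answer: -16893222/959 ≈ -17615.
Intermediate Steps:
K(x, f) = -5 + f
J(s) = (-130 + s)/(7*(255 + s)) (J(s) = ((s - 130)/(s + 255))/7 = ((-130 + s)/(255 + s))/7 = (-130 + s)/(7*(255 + s)))
(J(-392) + K(41, -435)) - 17176 = ((-130 - 392)/(7*(255 - 392)) + (-5 - 435)) - 17176 = ((1/7)*(-522)/(-137) - 440) - 17176 = ((1/7)*(-1/137)*(-522) - 440) - 17176 = (522/959 - 440) - 17176 = -421438/959 - 17176 = -16893222/959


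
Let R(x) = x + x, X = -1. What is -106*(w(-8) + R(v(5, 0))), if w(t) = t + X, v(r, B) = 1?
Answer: 742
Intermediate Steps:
R(x) = 2*x
w(t) = -1 + t (w(t) = t - 1 = -1 + t)
-106*(w(-8) + R(v(5, 0))) = -106*((-1 - 8) + 2*1) = -106*(-9 + 2) = -106*(-7) = 742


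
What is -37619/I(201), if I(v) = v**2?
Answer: -37619/40401 ≈ -0.93114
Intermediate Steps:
-37619/I(201) = -37619/(201**2) = -37619/40401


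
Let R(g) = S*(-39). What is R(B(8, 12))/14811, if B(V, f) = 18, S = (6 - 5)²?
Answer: -13/4937 ≈ -0.0026332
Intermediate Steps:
S = 1 (S = 1² = 1)
R(g) = -39 (R(g) = 1*(-39) = -39)
R(B(8, 12))/14811 = -39/14811 = -39*1/14811 = -13/4937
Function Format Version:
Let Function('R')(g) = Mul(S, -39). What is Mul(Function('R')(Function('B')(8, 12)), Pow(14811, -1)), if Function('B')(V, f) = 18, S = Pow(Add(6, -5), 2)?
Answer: Rational(-13, 4937) ≈ -0.0026332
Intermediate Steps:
S = 1 (S = Pow(1, 2) = 1)
Function('R')(g) = -39 (Function('R')(g) = Mul(1, -39) = -39)
Mul(Function('R')(Function('B')(8, 12)), Pow(14811, -1)) = Mul(-39, Pow(14811, -1)) = Mul(-39, Rational(1, 14811)) = Rational(-13, 4937)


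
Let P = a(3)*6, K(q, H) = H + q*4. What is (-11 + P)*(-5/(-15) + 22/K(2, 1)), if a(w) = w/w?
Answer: -125/9 ≈ -13.889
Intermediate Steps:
K(q, H) = H + 4*q
a(w) = 1
P = 6 (P = 1*6 = 6)
(-11 + P)*(-5/(-15) + 22/K(2, 1)) = (-11 + 6)*(-5/(-15) + 22/(1 + 4*2)) = -5*(-5*(-1/15) + 22/(1 + 8)) = -5*(⅓ + 22/9) = -5*25/9 = -125/9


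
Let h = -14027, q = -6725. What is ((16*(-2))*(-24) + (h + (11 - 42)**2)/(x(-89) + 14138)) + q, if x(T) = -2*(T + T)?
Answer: -43176912/7247 ≈ -5957.9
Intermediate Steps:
x(T) = -4*T
((16*(-2))*(-24) + (h + (11 - 42)**2)/(x(-89) + 14138)) + q = ((16*(-2))*(-24) + (-14027 + (11 - 42)**2)/(-4*(-89) + 14138)) - 6725 = (-32*(-24) + (-14027 + (-31)**2)/(356 + 14138)) - 6725 = (768 + (-14027 + 961)/14494) - 6725 = (768 - 13066*1/14494) - 6725 = (768 - 6533/7247) - 6725 = 5559163/7247 - 6725 = -43176912/7247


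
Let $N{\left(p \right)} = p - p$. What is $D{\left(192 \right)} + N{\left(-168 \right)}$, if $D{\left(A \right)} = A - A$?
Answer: $0$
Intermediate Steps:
$D{\left(A \right)} = 0$
$N{\left(p \right)} = 0$
$D{\left(192 \right)} + N{\left(-168 \right)} = 0 + 0 = 0$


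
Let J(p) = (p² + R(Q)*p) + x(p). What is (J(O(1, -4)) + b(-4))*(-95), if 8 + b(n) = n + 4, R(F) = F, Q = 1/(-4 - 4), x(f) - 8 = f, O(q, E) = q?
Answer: -1425/8 ≈ -178.13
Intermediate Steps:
x(f) = 8 + f
Q = -⅛ (Q = 1/(-8) = -⅛ ≈ -0.12500)
J(p) = 8 + p² + 7*p/8 (J(p) = (p² - p/8) + (8 + p) = 8 + p² + 7*p/8)
b(n) = -4 + n (b(n) = -8 + (n + 4) = -8 + (4 + n) = -4 + n)
(J(O(1, -4)) + b(-4))*(-95) = ((8 + 1² + (7/8)*1) + (-4 - 4))*(-95) = ((8 + 1 + 7/8) - 8)*(-95) = (79/8 - 8)*(-95) = (15/8)*(-95) = -1425/8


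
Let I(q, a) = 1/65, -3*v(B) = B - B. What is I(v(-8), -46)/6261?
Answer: 1/406965 ≈ 2.4572e-6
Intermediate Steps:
v(B) = 0 (v(B) = -(B - B)/3 = -1/3*0 = 0)
I(q, a) = 1/65
I(v(-8), -46)/6261 = (1/65)/6261 = (1/65)*(1/6261) = 1/406965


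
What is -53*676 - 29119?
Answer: -64947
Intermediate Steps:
-53*676 - 29119 = -35828 - 29119 = -64947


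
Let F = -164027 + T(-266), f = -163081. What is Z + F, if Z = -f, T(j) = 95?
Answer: -851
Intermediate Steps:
Z = 163081 (Z = -1*(-163081) = 163081)
F = -163932 (F = -164027 + 95 = -163932)
Z + F = 163081 - 163932 = -851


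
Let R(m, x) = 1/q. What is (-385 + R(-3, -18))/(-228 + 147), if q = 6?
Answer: 2309/486 ≈ 4.7510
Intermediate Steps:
R(m, x) = ⅙ (R(m, x) = 1/6 = ⅙)
(-385 + R(-3, -18))/(-228 + 147) = (-385 + ⅙)/(-228 + 147) = -2309/6/(-81) = -2309/6*(-1/81) = 2309/486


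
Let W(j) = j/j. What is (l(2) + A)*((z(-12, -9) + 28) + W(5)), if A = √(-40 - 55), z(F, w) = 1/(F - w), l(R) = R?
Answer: 172/3 + 86*I*√95/3 ≈ 57.333 + 279.41*I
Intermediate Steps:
W(j) = 1
A = I*√95 (A = √(-95) = I*√95 ≈ 9.7468*I)
(l(2) + A)*((z(-12, -9) + 28) + W(5)) = (2 + I*√95)*((1/(-12 - 1*(-9)) + 28) + 1) = (2 + I*√95)*((1/(-12 + 9) + 28) + 1) = (2 + I*√95)*((1/(-3) + 28) + 1) = (2 + I*√95)*((-⅓ + 28) + 1) = (2 + I*√95)*(83/3 + 1) = (2 + I*√95)*(86/3) = 172/3 + 86*I*√95/3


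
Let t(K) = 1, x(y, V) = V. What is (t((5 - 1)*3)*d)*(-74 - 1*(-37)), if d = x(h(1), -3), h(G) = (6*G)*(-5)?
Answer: 111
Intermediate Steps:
h(G) = -30*G
d = -3
(t((5 - 1)*3)*d)*(-74 - 1*(-37)) = (1*(-3))*(-74 - 1*(-37)) = -3*(-74 + 37) = -3*(-37) = 111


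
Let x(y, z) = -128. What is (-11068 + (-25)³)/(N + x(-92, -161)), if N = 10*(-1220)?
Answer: 26693/12328 ≈ 2.1652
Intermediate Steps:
N = -12200
(-11068 + (-25)³)/(N + x(-92, -161)) = (-11068 + (-25)³)/(-12200 - 128) = (-11068 - 15625)/(-12328) = -26693*(-1/12328) = 26693/12328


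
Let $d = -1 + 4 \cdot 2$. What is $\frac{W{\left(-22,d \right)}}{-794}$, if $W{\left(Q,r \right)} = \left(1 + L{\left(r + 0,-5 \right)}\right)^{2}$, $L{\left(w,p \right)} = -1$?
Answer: $0$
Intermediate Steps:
$d = 7$ ($d = -1 + 8 = 7$)
$W{\left(Q,r \right)} = 0$ ($W{\left(Q,r \right)} = \left(1 - 1\right)^{2} = 0^{2} = 0$)
$\frac{W{\left(-22,d \right)}}{-794} = \frac{0}{-794} = 0 \left(- \frac{1}{794}\right) = 0$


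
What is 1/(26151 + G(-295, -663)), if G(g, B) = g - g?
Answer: 1/26151 ≈ 3.8239e-5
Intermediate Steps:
G(g, B) = 0
1/(26151 + G(-295, -663)) = 1/(26151 + 0) = 1/26151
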